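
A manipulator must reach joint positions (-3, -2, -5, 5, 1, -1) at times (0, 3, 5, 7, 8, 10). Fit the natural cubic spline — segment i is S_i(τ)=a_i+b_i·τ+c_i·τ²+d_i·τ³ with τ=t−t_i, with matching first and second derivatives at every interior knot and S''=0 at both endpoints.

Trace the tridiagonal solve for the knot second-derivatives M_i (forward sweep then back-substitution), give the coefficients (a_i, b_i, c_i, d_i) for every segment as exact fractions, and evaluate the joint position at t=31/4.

Δ: Δ0=1/3, Δ1=-3/2, Δ2=5, Δ3=-4, Δ4=-1
row 1: diag=10, rhs=-11; c'=1/5, d'=-11/10
row 2: denom=8−2·1/5=38/5; d'=(39−2·-11/10)/(38/5)=103/19
row 3: denom=6−2·5/19=104/19; d'=(-54−2·103/19)/(104/19)=-154/13
row 4: denom=6−1·19/104=605/104; d'=(18−1·-154/13)/(605/104)=3104/605
back: M4=3104/605
back: M3=-154/13−19/104·3104/605=-7734/605
back: M2=103/19−5/19·-7734/605=1063/121
back: M1=-11/10−1/5·1063/121=-3457/1210
M: M0=0, M1=-3457/1210, M2=1063/121, M3=-7734/605, M4=3104/605, M5=0
seg 0: a=-3, c=M0/2=0, d=(M1−M0)/(6·3)=-3457/21780, b=Δ0−h0·(2M0+M1)/6=12791/7260
seg 1: a=-2, c=M1/2=-3457/2420, d=(M2−M1)/(6·2)=14087/14520, b=Δ1−h1·(2M1+M2)/6=-9161/3630
seg 2: a=-5, c=M2/2=1063/242, d=(M3−M2)/(6·2)=-13049/7260, b=Δ2−h2·(2M2+M3)/6=6179/1815
seg 3: a=5, c=M3/2=-3867/605, d=(M4−M3)/(6·1)=5419/1815, b=Δ3−h3·(2M3+M4)/6=-98/165
seg 4: a=1, c=M4/2=1552/605, d=(M5−M4)/(6·2)=-776/1815, b=Δ4−h4·(2M4+M5)/6=-8023/1815
t_q=31/4 → seg 3, τ=3/4; S=5+-98/165·τ+-3867/605·τ²+5419/1815·τ³=85911/38720

  seg 0: a=-3 b=12791/7260 c=0 d=-3457/21780
  seg 1: a=-2 b=-9161/3630 c=-3457/2420 d=14087/14520
  seg 2: a=-5 b=6179/1815 c=1063/242 d=-13049/7260
  seg 3: a=5 b=-98/165 c=-3867/605 d=5419/1815
  seg 4: a=1 b=-8023/1815 c=1552/605 d=-776/1815
S(31/4) = 85911/38720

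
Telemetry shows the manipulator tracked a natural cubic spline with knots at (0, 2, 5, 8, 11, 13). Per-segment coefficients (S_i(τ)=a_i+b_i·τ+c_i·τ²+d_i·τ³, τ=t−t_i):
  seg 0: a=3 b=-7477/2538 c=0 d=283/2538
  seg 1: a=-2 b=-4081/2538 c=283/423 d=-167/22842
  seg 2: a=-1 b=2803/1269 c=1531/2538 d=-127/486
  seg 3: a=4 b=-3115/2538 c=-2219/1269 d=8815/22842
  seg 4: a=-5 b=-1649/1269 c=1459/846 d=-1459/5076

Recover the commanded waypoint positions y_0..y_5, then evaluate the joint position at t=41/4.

y_0 = S_0(0) = a_0 = 3
y_1 = S_1(0) = a_1 = -2
y_2 = S_2(0) = a_2 = -1
y_3 = S_3(0) = a_3 = 4
y_4 = S_4(0) = a_4 = -5
y_5 = S_4(2) = -3
t_q=41/4 is in segment 3 (τ=9/4); S_3(τ)=-58081/18048

y_0=3 y_1=-2 y_2=-1 y_3=4 y_4=-5 y_5=-3
S(41/4) = -58081/18048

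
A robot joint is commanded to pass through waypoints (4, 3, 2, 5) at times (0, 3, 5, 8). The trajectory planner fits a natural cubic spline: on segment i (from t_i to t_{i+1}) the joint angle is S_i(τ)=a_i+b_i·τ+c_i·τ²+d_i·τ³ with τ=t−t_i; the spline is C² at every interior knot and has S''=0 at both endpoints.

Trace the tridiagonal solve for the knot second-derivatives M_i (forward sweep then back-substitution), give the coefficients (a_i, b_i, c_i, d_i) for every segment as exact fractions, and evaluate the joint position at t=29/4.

  seg 0: a=4 b=-3/16 c=0 d=-7/432
  seg 1: a=3 b=-5/8 c=-7/48 d=5/48
  seg 2: a=2 b=1/24 c=23/48 d=-23/432
S(29/4) = 4007/1024

Δ: Δ0=-1/3, Δ1=-1/2, Δ2=1
row 1: diag=10, rhs=-1; c'=1/5, d'=-1/10
row 2: denom=10−2·1/5=48/5; d'=(9−2·-1/10)/(48/5)=23/24
back: M2=23/24
back: M1=-1/10−1/5·23/24=-7/24
M: M0=0, M1=-7/24, M2=23/24, M3=0
seg 0: a=4, c=M0/2=0, d=(M1−M0)/(6·3)=-7/432, b=Δ0−h0·(2M0+M1)/6=-3/16
seg 1: a=3, c=M1/2=-7/48, d=(M2−M1)/(6·2)=5/48, b=Δ1−h1·(2M1+M2)/6=-5/8
seg 2: a=2, c=M2/2=23/48, d=(M3−M2)/(6·3)=-23/432, b=Δ2−h2·(2M2+M3)/6=1/24
t_q=29/4 → seg 2, τ=9/4; S=2+1/24·τ+23/48·τ²+-23/432·τ³=4007/1024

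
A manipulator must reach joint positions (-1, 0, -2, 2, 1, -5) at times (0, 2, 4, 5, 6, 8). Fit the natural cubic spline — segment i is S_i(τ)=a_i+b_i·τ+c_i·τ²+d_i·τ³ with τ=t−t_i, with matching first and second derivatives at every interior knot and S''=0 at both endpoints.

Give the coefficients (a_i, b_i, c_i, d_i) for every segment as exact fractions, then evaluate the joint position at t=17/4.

Δ: Δ0=1/2, Δ1=-1, Δ2=4, Δ3=-1, Δ4=-3
row 1: diag=8, rhs=-9; c'=1/4, d'=-9/8
row 2: denom=6−2·1/4=11/2; d'=(30−2·-9/8)/(11/2)=129/22
row 3: denom=4−1·2/11=42/11; d'=(-30−1·129/22)/(42/11)=-263/28
row 4: denom=6−1·11/42=241/42; d'=(-12−1·-263/28)/(241/42)=-219/482
back: M4=-219/482
back: M3=-263/28−11/42·-219/482=-2235/241
back: M2=129/22−2/11·-2235/241=3639/482
back: M1=-9/8−1/4·3639/482=-726/241
M: M0=0, M1=-726/241, M2=3639/482, M3=-2235/241, M4=-219/482, M5=0
seg 0: a=-1, c=M0/2=0, d=(M1−M0)/(6·2)=-121/482, b=Δ0−h0·(2M0+M1)/6=725/482
seg 1: a=0, c=M1/2=-363/241, d=(M2−M1)/(6·2)=1697/1928, b=Δ1−h1·(2M1+M2)/6=-727/482
seg 2: a=-2, c=M2/2=3639/964, d=(M3−M2)/(6·1)=-2703/964, b=Δ2−h2·(2M2+M3)/6=730/241
seg 3: a=2, c=M3/2=-2235/482, d=(M4−M3)/(6·1)=1417/964, b=Δ3−h3·(2M3+M4)/6=2089/964
seg 4: a=1, c=M4/2=-219/964, d=(M5−M4)/(6·2)=73/1928, b=Δ4−h4·(2M4+M5)/6=-650/241
t_q=17/4 → seg 2, τ=1/4; S=-2+730/241·τ+3639/964·τ²+-2703/964·τ³=-64819/61696

  seg 0: a=-1 b=725/482 c=0 d=-121/482
  seg 1: a=0 b=-727/482 c=-363/241 d=1697/1928
  seg 2: a=-2 b=730/241 c=3639/964 d=-2703/964
  seg 3: a=2 b=2089/964 c=-2235/482 d=1417/964
  seg 4: a=1 b=-650/241 c=-219/964 d=73/1928
S(17/4) = -64819/61696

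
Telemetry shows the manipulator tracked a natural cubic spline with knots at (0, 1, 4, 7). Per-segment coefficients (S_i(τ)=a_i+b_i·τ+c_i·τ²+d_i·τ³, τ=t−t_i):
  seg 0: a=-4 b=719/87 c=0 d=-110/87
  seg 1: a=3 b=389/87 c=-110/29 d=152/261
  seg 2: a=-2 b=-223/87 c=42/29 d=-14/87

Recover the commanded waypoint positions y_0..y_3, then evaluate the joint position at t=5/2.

y_0=-4 y_1=3 y_2=-2 y_3=-1
S(5/2) = 91/29

y_0 = S_0(0) = a_0 = -4
y_1 = S_1(0) = a_1 = 3
y_2 = S_2(0) = a_2 = -2
y_3 = S_2(3) = -1
t_q=5/2 is in segment 1 (τ=3/2); S_1(τ)=91/29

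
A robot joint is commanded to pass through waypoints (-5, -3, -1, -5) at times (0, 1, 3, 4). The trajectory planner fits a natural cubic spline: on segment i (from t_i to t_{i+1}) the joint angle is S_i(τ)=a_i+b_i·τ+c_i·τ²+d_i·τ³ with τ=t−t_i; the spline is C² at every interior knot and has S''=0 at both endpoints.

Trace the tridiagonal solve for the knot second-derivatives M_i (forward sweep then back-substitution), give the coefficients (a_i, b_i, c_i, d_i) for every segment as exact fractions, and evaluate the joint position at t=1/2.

Δ: Δ0=2, Δ1=1, Δ2=-4
row 1: diag=6, rhs=-6; c'=1/3, d'=-1
row 2: denom=6−2·1/3=16/3; d'=(-30−2·-1)/(16/3)=-21/4
back: M2=-21/4
back: M1=-1−1/3·-21/4=3/4
M: M0=0, M1=3/4, M2=-21/4, M3=0
seg 0: a=-5, c=M0/2=0, d=(M1−M0)/(6·1)=1/8, b=Δ0−h0·(2M0+M1)/6=15/8
seg 1: a=-3, c=M1/2=3/8, d=(M2−M1)/(6·2)=-1/2, b=Δ1−h1·(2M1+M2)/6=9/4
seg 2: a=-1, c=M2/2=-21/8, d=(M3−M2)/(6·1)=7/8, b=Δ2−h2·(2M2+M3)/6=-9/4
t_q=1/2 → seg 0, τ=1/2; S=-5+15/8·τ+0·τ²+1/8·τ³=-259/64

  seg 0: a=-5 b=15/8 c=0 d=1/8
  seg 1: a=-3 b=9/4 c=3/8 d=-1/2
  seg 2: a=-1 b=-9/4 c=-21/8 d=7/8
S(1/2) = -259/64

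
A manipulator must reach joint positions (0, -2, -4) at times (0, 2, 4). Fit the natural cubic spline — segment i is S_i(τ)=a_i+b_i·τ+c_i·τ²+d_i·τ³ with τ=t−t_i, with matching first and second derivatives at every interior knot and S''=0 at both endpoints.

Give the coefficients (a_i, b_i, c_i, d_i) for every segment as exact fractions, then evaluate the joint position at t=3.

Δ: Δ0=-1, Δ1=-1
row 1: diag=8, rhs=0; c'=1/4, d'=0
back: M1=0
M: M0=0, M1=0, M2=0
seg 0: a=0, c=M0/2=0, d=(M1−M0)/(6·2)=0, b=Δ0−h0·(2M0+M1)/6=-1
seg 1: a=-2, c=M1/2=0, d=(M2−M1)/(6·2)=0, b=Δ1−h1·(2M1+M2)/6=-1
t_q=3 → seg 1, τ=1; S=-2+-1·τ+0·τ²+0·τ³=-3

  seg 0: a=0 b=-1 c=0 d=0
  seg 1: a=-2 b=-1 c=0 d=0
S(3) = -3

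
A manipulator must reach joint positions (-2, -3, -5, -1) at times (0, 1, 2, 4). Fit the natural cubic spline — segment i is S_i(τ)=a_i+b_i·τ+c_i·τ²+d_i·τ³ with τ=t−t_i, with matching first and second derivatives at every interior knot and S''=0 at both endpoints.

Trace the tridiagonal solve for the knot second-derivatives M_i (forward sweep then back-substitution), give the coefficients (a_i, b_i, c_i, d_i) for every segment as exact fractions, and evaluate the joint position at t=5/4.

Δ: Δ0=-1, Δ1=-2, Δ2=2
row 1: diag=4, rhs=-6; c'=1/4, d'=-3/2
row 2: denom=6−1·1/4=23/4; d'=(24−1·-3/2)/(23/4)=102/23
back: M2=102/23
back: M1=-3/2−1/4·102/23=-60/23
M: M0=0, M1=-60/23, M2=102/23, M3=0
seg 0: a=-2, c=M0/2=0, d=(M1−M0)/(6·1)=-10/23, b=Δ0−h0·(2M0+M1)/6=-13/23
seg 1: a=-3, c=M1/2=-30/23, d=(M2−M1)/(6·1)=27/23, b=Δ1−h1·(2M1+M2)/6=-43/23
seg 2: a=-5, c=M2/2=51/23, d=(M3−M2)/(6·2)=-17/46, b=Δ2−h2·(2M2+M3)/6=-22/23
t_q=5/4 → seg 1, τ=1/4; S=-3+-43/23·τ+-30/23·τ²+27/23·τ³=-5197/1472

  seg 0: a=-2 b=-13/23 c=0 d=-10/23
  seg 1: a=-3 b=-43/23 c=-30/23 d=27/23
  seg 2: a=-5 b=-22/23 c=51/23 d=-17/46
S(5/4) = -5197/1472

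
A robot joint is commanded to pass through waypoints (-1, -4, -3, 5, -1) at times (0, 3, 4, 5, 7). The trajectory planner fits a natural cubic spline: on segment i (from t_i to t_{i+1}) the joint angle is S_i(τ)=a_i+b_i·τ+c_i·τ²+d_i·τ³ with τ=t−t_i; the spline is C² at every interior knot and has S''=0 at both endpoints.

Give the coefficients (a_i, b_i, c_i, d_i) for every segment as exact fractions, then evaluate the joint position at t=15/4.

Δ: Δ0=-1, Δ1=1, Δ2=8, Δ3=-3
row 1: diag=8, rhs=12; c'=1/8, d'=3/2
row 2: denom=4−1·1/8=31/8; d'=(42−1·3/2)/(31/8)=324/31
row 3: denom=6−1·8/31=178/31; d'=(-66−1·324/31)/(178/31)=-1185/89
back: M3=-1185/89
back: M2=324/31−8/31·-1185/89=1236/89
back: M1=3/2−1/8·1236/89=-21/89
M: M0=0, M1=-21/89, M2=1236/89, M3=-1185/89, M4=0
seg 0: a=-1, c=M0/2=0, d=(M1−M0)/(6·3)=-7/534, b=Δ0−h0·(2M0+M1)/6=-157/178
seg 1: a=-4, c=M1/2=-21/178, d=(M2−M1)/(6·1)=419/178, b=Δ1−h1·(2M1+M2)/6=-110/89
seg 2: a=-3, c=M2/2=618/89, d=(M3−M2)/(6·1)=-807/178, b=Δ2−h2·(2M2+M3)/6=995/178
seg 3: a=5, c=M3/2=-1185/178, d=(M4−M3)/(6·2)=395/356, b=Δ3−h3·(2M3+M4)/6=523/89
t_q=15/4 → seg 1, τ=3/4; S=-4+-110/89·τ+-21/178·τ²+419/178·τ³=-45571/11392

  seg 0: a=-1 b=-157/178 c=0 d=-7/534
  seg 1: a=-4 b=-110/89 c=-21/178 d=419/178
  seg 2: a=-3 b=995/178 c=618/89 d=-807/178
  seg 3: a=5 b=523/89 c=-1185/178 d=395/356
S(15/4) = -45571/11392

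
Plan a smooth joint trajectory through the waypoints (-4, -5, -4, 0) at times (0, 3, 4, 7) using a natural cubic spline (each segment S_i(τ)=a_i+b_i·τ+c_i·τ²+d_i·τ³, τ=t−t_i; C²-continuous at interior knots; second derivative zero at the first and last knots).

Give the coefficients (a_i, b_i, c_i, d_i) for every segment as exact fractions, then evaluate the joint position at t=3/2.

  seg 0: a=-4 b=-52/63 c=0 d=31/567
  seg 1: a=-5 b=41/63 c=31/63 d=-1/7
  seg 2: a=-4 b=76/63 c=4/63 d=-4/567
S(3/2) = -283/56

Δ: Δ0=-1/3, Δ1=1, Δ2=4/3
row 1: diag=8, rhs=8; c'=1/8, d'=1
row 2: denom=8−1·1/8=63/8; d'=(2−1·1)/(63/8)=8/63
back: M2=8/63
back: M1=1−1/8·8/63=62/63
M: M0=0, M1=62/63, M2=8/63, M3=0
seg 0: a=-4, c=M0/2=0, d=(M1−M0)/(6·3)=31/567, b=Δ0−h0·(2M0+M1)/6=-52/63
seg 1: a=-5, c=M1/2=31/63, d=(M2−M1)/(6·1)=-1/7, b=Δ1−h1·(2M1+M2)/6=41/63
seg 2: a=-4, c=M2/2=4/63, d=(M3−M2)/(6·3)=-4/567, b=Δ2−h2·(2M2+M3)/6=76/63
t_q=3/2 → seg 0, τ=3/2; S=-4+-52/63·τ+0·τ²+31/567·τ³=-283/56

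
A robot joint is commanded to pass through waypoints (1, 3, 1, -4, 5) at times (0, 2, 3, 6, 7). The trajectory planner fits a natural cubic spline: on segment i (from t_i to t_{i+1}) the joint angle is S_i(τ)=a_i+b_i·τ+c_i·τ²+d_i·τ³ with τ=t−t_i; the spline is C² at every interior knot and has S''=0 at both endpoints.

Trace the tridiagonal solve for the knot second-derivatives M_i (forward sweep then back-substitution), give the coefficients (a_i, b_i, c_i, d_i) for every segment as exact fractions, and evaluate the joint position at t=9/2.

  seg 0: a=1 b=890/483 c=0 d=-407/1932
  seg 1: a=3 b=-331/483 c=-407/322 d=-7/138
  seg 2: a=1 b=-3251/966 c=-228/161 d=1915/2898
  seg 3: a=-4 b=2888/483 c=1459/322 d=-1459/966
S(9/2) = -12891/2576

Δ: Δ0=1, Δ1=-2, Δ2=-5/3, Δ3=9
row 1: diag=6, rhs=-18; c'=1/6, d'=-3
row 2: denom=8−1·1/6=47/6; d'=(2−1·-3)/(47/6)=30/47
row 3: denom=8−3·18/47=322/47; d'=(64−3·30/47)/(322/47)=1459/161
back: M3=1459/161
back: M2=30/47−18/47·1459/161=-456/161
back: M1=-3−1/6·-456/161=-407/161
M: M0=0, M1=-407/161, M2=-456/161, M3=1459/161, M4=0
seg 0: a=1, c=M0/2=0, d=(M1−M0)/(6·2)=-407/1932, b=Δ0−h0·(2M0+M1)/6=890/483
seg 1: a=3, c=M1/2=-407/322, d=(M2−M1)/(6·1)=-7/138, b=Δ1−h1·(2M1+M2)/6=-331/483
seg 2: a=1, c=M2/2=-228/161, d=(M3−M2)/(6·3)=1915/2898, b=Δ2−h2·(2M2+M3)/6=-3251/966
seg 3: a=-4, c=M3/2=1459/322, d=(M4−M3)/(6·1)=-1459/966, b=Δ3−h3·(2M3+M4)/6=2888/483
t_q=9/2 → seg 2, τ=3/2; S=1+-3251/966·τ+-228/161·τ²+1915/2898·τ³=-12891/2576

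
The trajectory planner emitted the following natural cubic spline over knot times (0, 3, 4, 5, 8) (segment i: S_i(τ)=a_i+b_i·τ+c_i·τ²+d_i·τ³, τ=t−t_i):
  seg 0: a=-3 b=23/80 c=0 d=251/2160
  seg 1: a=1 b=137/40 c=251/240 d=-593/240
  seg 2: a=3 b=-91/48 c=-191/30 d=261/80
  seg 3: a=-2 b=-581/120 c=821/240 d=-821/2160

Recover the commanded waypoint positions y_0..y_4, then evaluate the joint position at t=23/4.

y_0=-3 y_1=1 y_2=3 y_3=-2 y_4=4
S(23/4) = -19801/5120

y_0 = S_0(0) = a_0 = -3
y_1 = S_1(0) = a_1 = 1
y_2 = S_2(0) = a_2 = 3
y_3 = S_3(0) = a_3 = -2
y_4 = S_3(3) = 4
t_q=23/4 is in segment 3 (τ=3/4); S_3(τ)=-19801/5120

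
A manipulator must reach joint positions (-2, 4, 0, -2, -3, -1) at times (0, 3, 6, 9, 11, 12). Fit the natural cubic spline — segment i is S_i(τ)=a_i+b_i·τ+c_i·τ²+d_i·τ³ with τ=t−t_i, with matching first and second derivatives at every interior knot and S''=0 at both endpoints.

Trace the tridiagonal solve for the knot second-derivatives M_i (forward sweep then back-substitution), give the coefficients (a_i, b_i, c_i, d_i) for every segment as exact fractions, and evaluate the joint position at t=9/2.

Δ: Δ0=2, Δ1=-4/3, Δ2=-2/3, Δ3=-1/2, Δ4=2
row 1: diag=12, rhs=-20; c'=1/4, d'=-5/3
row 2: denom=12−3·1/4=45/4; d'=(4−3·-5/3)/(45/4)=4/5
row 3: denom=10−3·4/15=46/5; d'=(1−3·4/5)/(46/5)=-7/46
row 4: denom=6−2·5/23=128/23; d'=(15−2·-7/46)/(128/23)=11/4
back: M4=11/4
back: M3=-7/46−5/23·11/4=-3/4
back: M2=4/5−4/15·-3/4=1
back: M1=-5/3−1/4·1=-23/12
M: M0=0, M1=-23/12, M2=1, M3=-3/4, M4=11/4, M5=0
seg 0: a=-2, c=M0/2=0, d=(M1−M0)/(6·3)=-23/216, b=Δ0−h0·(2M0+M1)/6=71/24
seg 1: a=4, c=M1/2=-23/24, d=(M2−M1)/(6·3)=35/216, b=Δ1−h1·(2M1+M2)/6=1/12
seg 2: a=0, c=M2/2=1/2, d=(M3−M2)/(6·3)=-7/72, b=Δ2−h2·(2M2+M3)/6=-31/24
seg 3: a=-2, c=M3/2=-3/8, d=(M4−M3)/(6·2)=7/24, b=Δ3−h3·(2M3+M4)/6=-11/12
seg 4: a=-3, c=M4/2=11/8, d=(M5−M4)/(6·1)=-11/24, b=Δ4−h4·(2M4+M5)/6=13/12
t_q=9/2 → seg 1, τ=3/2; S=4+1/12·τ+-23/24·τ²+35/216·τ³=161/64

  seg 0: a=-2 b=71/24 c=0 d=-23/216
  seg 1: a=4 b=1/12 c=-23/24 d=35/216
  seg 2: a=0 b=-31/24 c=1/2 d=-7/72
  seg 3: a=-2 b=-11/12 c=-3/8 d=7/24
  seg 4: a=-3 b=13/12 c=11/8 d=-11/24
S(9/2) = 161/64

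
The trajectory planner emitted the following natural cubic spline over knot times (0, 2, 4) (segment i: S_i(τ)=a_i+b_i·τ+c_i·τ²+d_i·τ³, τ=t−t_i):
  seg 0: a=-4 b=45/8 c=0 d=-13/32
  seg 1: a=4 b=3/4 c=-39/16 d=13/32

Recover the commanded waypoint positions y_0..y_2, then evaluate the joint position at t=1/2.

y_0=-4 y_1=4 y_2=-1
S(1/2) = -317/256

y_0 = S_0(0) = a_0 = -4
y_1 = S_1(0) = a_1 = 4
y_2 = S_1(2) = -1
t_q=1/2 is in segment 0 (τ=1/2); S_0(τ)=-317/256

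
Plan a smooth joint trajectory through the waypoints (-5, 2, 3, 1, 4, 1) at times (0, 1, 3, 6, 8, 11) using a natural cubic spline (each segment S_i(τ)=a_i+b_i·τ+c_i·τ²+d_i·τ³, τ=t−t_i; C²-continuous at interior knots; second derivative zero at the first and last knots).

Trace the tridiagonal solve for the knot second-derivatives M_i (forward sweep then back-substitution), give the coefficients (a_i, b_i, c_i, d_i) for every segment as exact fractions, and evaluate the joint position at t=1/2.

  seg 0: a=-5 b=13041/1612 c=0 d=-1757/1612
  seg 1: a=2 b=3885/806 c=-5271/1612 d=1789/3224
  seg 2: a=3 b=-645/403 c=24/403 d=913/10881
  seg 3: a=1 b=412/403 c=985/1209 d=-2785/9672
  seg 4: a=4 b=1997/2418 c=-4415/4836 d=4415/43524
S(1/2) = -14073/12896

Δ: Δ0=7, Δ1=1/2, Δ2=-2/3, Δ3=3/2, Δ4=-1
row 1: diag=6, rhs=-39; c'=1/3, d'=-13/2
row 2: denom=10−2·1/3=28/3; d'=(-7−2·-13/2)/(28/3)=9/14
row 3: denom=10−3·9/28=253/28; d'=(13−3·9/14)/(253/28)=310/253
row 4: denom=10−2·56/253=2418/253; d'=(-15−2·310/253)/(2418/253)=-4415/2418
back: M4=-4415/2418
back: M3=310/253−56/253·-4415/2418=1970/1209
back: M2=9/14−9/28·1970/1209=48/403
back: M1=-13/2−1/3·48/403=-5271/806
M: M0=0, M1=-5271/806, M2=48/403, M3=1970/1209, M4=-4415/2418, M5=0
seg 0: a=-5, c=M0/2=0, d=(M1−M0)/(6·1)=-1757/1612, b=Δ0−h0·(2M0+M1)/6=13041/1612
seg 1: a=2, c=M1/2=-5271/1612, d=(M2−M1)/(6·2)=1789/3224, b=Δ1−h1·(2M1+M2)/6=3885/806
seg 2: a=3, c=M2/2=24/403, d=(M3−M2)/(6·3)=913/10881, b=Δ2−h2·(2M2+M3)/6=-645/403
seg 3: a=1, c=M3/2=985/1209, d=(M4−M3)/(6·2)=-2785/9672, b=Δ3−h3·(2M3+M4)/6=412/403
seg 4: a=4, c=M4/2=-4415/4836, d=(M5−M4)/(6·3)=4415/43524, b=Δ4−h4·(2M4+M5)/6=1997/2418
t_q=1/2 → seg 0, τ=1/2; S=-5+13041/1612·τ+0·τ²+-1757/1612·τ³=-14073/12896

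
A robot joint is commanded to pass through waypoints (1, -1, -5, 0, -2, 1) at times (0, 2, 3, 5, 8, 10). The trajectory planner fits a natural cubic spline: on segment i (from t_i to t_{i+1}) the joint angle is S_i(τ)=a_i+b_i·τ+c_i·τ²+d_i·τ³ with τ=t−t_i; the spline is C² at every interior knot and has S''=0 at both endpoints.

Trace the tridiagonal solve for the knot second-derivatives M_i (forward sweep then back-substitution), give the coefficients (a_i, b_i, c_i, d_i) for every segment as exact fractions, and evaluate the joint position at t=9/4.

  seg 0: a=1 b=856/1767 c=0 d=-2623/7068
  seg 1: a=-1 b=-7013/1767 c=-2623/1178 d=7759/3534
  seg 2: a=-5 b=-6487/3534 c=2568/589 d=-7747/7068
  seg 3: a=0 b=8663/3534 c=-2611/1178 d=2080/5301
  seg 4: a=-2 b=-895/3534 c=1549/1178 d=-1549/7068
S(9/4) = -158103/75392

Δ: Δ0=-1, Δ1=-4, Δ2=5/2, Δ3=-2/3, Δ4=3/2
row 1: diag=6, rhs=-18; c'=1/6, d'=-3
row 2: denom=6−1·1/6=35/6; d'=(39−1·-3)/(35/6)=36/5
row 3: denom=10−2·12/35=326/35; d'=(-19−2·36/5)/(326/35)=-1169/326
row 4: denom=10−3·105/326=2945/326; d'=(13−3·-1169/326)/(2945/326)=1549/589
back: M4=1549/589
back: M3=-1169/326−105/326·1549/589=-2611/589
back: M2=36/5−12/35·-2611/589=5136/589
back: M1=-3−1/6·5136/589=-2623/589
M: M0=0, M1=-2623/589, M2=5136/589, M3=-2611/589, M4=1549/589, M5=0
seg 0: a=1, c=M0/2=0, d=(M1−M0)/(6·2)=-2623/7068, b=Δ0−h0·(2M0+M1)/6=856/1767
seg 1: a=-1, c=M1/2=-2623/1178, d=(M2−M1)/(6·1)=7759/3534, b=Δ1−h1·(2M1+M2)/6=-7013/1767
seg 2: a=-5, c=M2/2=2568/589, d=(M3−M2)/(6·2)=-7747/7068, b=Δ2−h2·(2M2+M3)/6=-6487/3534
seg 3: a=0, c=M3/2=-2611/1178, d=(M4−M3)/(6·3)=2080/5301, b=Δ3−h3·(2M3+M4)/6=8663/3534
seg 4: a=-2, c=M4/2=1549/1178, d=(M5−M4)/(6·2)=-1549/7068, b=Δ4−h4·(2M4+M5)/6=-895/3534
t_q=9/4 → seg 1, τ=1/4; S=-1+-7013/1767·τ+-2623/1178·τ²+7759/3534·τ³=-158103/75392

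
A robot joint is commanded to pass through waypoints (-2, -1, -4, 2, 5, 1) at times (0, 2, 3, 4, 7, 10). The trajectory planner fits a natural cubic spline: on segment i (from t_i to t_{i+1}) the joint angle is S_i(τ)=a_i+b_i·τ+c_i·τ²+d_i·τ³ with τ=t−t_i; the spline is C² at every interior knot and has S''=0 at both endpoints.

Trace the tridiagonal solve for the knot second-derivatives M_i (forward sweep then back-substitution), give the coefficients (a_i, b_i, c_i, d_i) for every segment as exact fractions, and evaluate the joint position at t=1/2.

  seg 0: a=-2 b=9977/3858 c=0 d=-1006/1929
  seg 1: a=-1 b=-14167/3858 c=-2012/643 d=14665/3858
  seg 2: a=-4 b=2842/1929 c=10641/1286 d=-14459/3858
  seg 3: a=2 b=26153/3858 c=-1909/643 d=12067/34722
  seg 4: a=5 b=-3185/1929 c=613/3858 d=-613/34722
S(1/2) = -993/1286

Δ: Δ0=1/2, Δ1=-3, Δ2=6, Δ3=1, Δ4=-4/3
row 1: diag=6, rhs=-21; c'=1/6, d'=-7/2
row 2: denom=4−1·1/6=23/6; d'=(54−1·-7/2)/(23/6)=15
row 3: denom=8−1·6/23=178/23; d'=(-30−1·15)/(178/23)=-1035/178
row 4: denom=12−3·69/178=1929/178; d'=(-14−3·-1035/178)/(1929/178)=613/1929
back: M4=613/1929
back: M3=-1035/178−69/178·613/1929=-3818/643
back: M2=15−6/23·-3818/643=10641/643
back: M1=-7/2−1/6·10641/643=-4024/643
M: M0=0, M1=-4024/643, M2=10641/643, M3=-3818/643, M4=613/1929, M5=0
seg 0: a=-2, c=M0/2=0, d=(M1−M0)/(6·2)=-1006/1929, b=Δ0−h0·(2M0+M1)/6=9977/3858
seg 1: a=-1, c=M1/2=-2012/643, d=(M2−M1)/(6·1)=14665/3858, b=Δ1−h1·(2M1+M2)/6=-14167/3858
seg 2: a=-4, c=M2/2=10641/1286, d=(M3−M2)/(6·1)=-14459/3858, b=Δ2−h2·(2M2+M3)/6=2842/1929
seg 3: a=2, c=M3/2=-1909/643, d=(M4−M3)/(6·3)=12067/34722, b=Δ3−h3·(2M3+M4)/6=26153/3858
seg 4: a=5, c=M4/2=613/3858, d=(M5−M4)/(6·3)=-613/34722, b=Δ4−h4·(2M4+M5)/6=-3185/1929
t_q=1/2 → seg 0, τ=1/2; S=-2+9977/3858·τ+0·τ²+-1006/1929·τ³=-993/1286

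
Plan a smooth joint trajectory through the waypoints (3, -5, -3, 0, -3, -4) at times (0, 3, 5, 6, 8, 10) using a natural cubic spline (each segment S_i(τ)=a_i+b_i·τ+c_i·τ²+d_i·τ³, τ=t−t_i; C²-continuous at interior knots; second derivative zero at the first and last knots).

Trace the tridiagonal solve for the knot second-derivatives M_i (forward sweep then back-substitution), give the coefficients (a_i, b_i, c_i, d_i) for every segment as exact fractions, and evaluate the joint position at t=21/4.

Δ: Δ0=-8/3, Δ1=1, Δ2=3, Δ3=-3/2, Δ4=-1/2
row 1: diag=10, rhs=22; c'=1/5, d'=11/5
row 2: denom=6−2·1/5=28/5; d'=(12−2·11/5)/(28/5)=19/14
row 3: denom=6−1·5/28=163/28; d'=(-27−1·19/14)/(163/28)=-794/163
row 4: denom=8−2·56/163=1192/163; d'=(6−2·-794/163)/(1192/163)=1283/596
back: M4=1283/596
back: M3=-794/163−56/163·1283/596=-836/149
back: M2=19/14−5/28·-836/149=703/298
back: M1=11/5−1/5·703/298=515/298
M: M0=0, M1=515/298, M2=703/298, M3=-836/149, M4=1283/596, M5=0
seg 0: a=3, c=M0/2=0, d=(M1−M0)/(6·3)=515/5364, b=Δ0−h0·(2M0+M1)/6=-6313/1788
seg 1: a=-5, c=M1/2=515/596, d=(M2−M1)/(6·2)=47/894, b=Δ1−h1·(2M1+M2)/6=-839/894
seg 2: a=-3, c=M2/2=703/596, d=(M3−M2)/(6·1)=-2375/1788, b=Δ2−h2·(2M2+M3)/6=2815/894
seg 3: a=0, c=M3/2=-418/149, d=(M4−M3)/(6·2)=4627/7152, b=Δ3−h3·(2M3+M4)/6=2723/1788
seg 4: a=-3, c=M4/2=1283/1192, d=(M5−M4)/(6·2)=-1283/7152, b=Δ4−h4·(2M4+M5)/6=-865/447
t_q=21/4 → seg 2, τ=1/4; S=-3+2815/894·τ+703/596·τ²+-2375/1788·τ³=-82385/38144

  seg 0: a=3 b=-6313/1788 c=0 d=515/5364
  seg 1: a=-5 b=-839/894 c=515/596 d=47/894
  seg 2: a=-3 b=2815/894 c=703/596 d=-2375/1788
  seg 3: a=0 b=2723/1788 c=-418/149 d=4627/7152
  seg 4: a=-3 b=-865/447 c=1283/1192 d=-1283/7152
S(21/4) = -82385/38144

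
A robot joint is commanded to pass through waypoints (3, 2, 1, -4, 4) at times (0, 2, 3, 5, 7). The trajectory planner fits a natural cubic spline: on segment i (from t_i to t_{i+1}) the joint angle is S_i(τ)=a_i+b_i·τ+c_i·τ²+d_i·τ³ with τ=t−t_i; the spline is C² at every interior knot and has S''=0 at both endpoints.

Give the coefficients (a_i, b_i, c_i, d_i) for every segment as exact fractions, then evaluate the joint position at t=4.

  seg 0: a=3 b=-67/128 c=0 d=3/512
  seg 1: a=2 b=-29/64 c=9/256 d=-149/256
  seg 2: a=1 b=-545/256 c=-219/128 d=781/1024
  seg 3: a=-4 b=23/128 c=1467/512 d=-489/1024
S(4) = -2127/1024

Δ: Δ0=-1/2, Δ1=-1, Δ2=-5/2, Δ3=4
row 1: diag=6, rhs=-3; c'=1/6, d'=-1/2
row 2: denom=6−1·1/6=35/6; d'=(-9−1·-1/2)/(35/6)=-51/35
row 3: denom=8−2·12/35=256/35; d'=(39−2·-51/35)/(256/35)=1467/256
back: M3=1467/256
back: M2=-51/35−12/35·1467/256=-219/64
back: M1=-1/2−1/6·-219/64=9/128
M: M0=0, M1=9/128, M2=-219/64, M3=1467/256, M4=0
seg 0: a=3, c=M0/2=0, d=(M1−M0)/(6·2)=3/512, b=Δ0−h0·(2M0+M1)/6=-67/128
seg 1: a=2, c=M1/2=9/256, d=(M2−M1)/(6·1)=-149/256, b=Δ1−h1·(2M1+M2)/6=-29/64
seg 2: a=1, c=M2/2=-219/128, d=(M3−M2)/(6·2)=781/1024, b=Δ2−h2·(2M2+M3)/6=-545/256
seg 3: a=-4, c=M3/2=1467/512, d=(M4−M3)/(6·2)=-489/1024, b=Δ3−h3·(2M3+M4)/6=23/128
t_q=4 → seg 2, τ=1; S=1+-545/256·τ+-219/128·τ²+781/1024·τ³=-2127/1024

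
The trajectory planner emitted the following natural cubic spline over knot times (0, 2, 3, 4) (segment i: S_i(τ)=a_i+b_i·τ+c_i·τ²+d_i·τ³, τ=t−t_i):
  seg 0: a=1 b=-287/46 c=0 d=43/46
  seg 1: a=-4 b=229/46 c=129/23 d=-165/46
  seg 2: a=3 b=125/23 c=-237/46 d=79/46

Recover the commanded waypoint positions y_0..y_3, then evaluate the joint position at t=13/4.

y_0 = S_0(0) = a_0 = 1
y_1 = S_1(0) = a_1 = -4
y_2 = S_2(0) = a_2 = 3
y_3 = S_2(1) = 5
t_q=13/4 is in segment 2 (τ=1/4); S_2(τ)=11963/2944

y_0=1 y_1=-4 y_2=3 y_3=5
S(13/4) = 11963/2944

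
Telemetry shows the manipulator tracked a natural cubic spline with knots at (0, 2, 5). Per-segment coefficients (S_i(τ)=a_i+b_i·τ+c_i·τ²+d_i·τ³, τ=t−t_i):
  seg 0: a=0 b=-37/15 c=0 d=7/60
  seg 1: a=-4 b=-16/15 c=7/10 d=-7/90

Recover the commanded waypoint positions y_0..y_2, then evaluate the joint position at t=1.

y_0=0 y_1=-4 y_2=-3
S(1) = -47/20

y_0 = S_0(0) = a_0 = 0
y_1 = S_1(0) = a_1 = -4
y_2 = S_1(3) = -3
t_q=1 is in segment 0 (τ=1); S_0(τ)=-47/20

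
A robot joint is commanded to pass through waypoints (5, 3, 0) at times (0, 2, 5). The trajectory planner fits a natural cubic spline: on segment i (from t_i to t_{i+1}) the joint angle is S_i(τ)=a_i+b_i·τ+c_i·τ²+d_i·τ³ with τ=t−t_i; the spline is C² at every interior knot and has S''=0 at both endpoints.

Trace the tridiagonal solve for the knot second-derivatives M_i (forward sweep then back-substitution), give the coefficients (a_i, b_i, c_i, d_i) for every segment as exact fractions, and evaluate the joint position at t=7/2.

  seg 0: a=5 b=-1 c=0 d=0
  seg 1: a=3 b=-1 c=0 d=0
S(7/2) = 3/2

Δ: Δ0=-1, Δ1=-1
row 1: diag=10, rhs=0; c'=3/10, d'=0
back: M1=0
M: M0=0, M1=0, M2=0
seg 0: a=5, c=M0/2=0, d=(M1−M0)/(6·2)=0, b=Δ0−h0·(2M0+M1)/6=-1
seg 1: a=3, c=M1/2=0, d=(M2−M1)/(6·3)=0, b=Δ1−h1·(2M1+M2)/6=-1
t_q=7/2 → seg 1, τ=3/2; S=3+-1·τ+0·τ²+0·τ³=3/2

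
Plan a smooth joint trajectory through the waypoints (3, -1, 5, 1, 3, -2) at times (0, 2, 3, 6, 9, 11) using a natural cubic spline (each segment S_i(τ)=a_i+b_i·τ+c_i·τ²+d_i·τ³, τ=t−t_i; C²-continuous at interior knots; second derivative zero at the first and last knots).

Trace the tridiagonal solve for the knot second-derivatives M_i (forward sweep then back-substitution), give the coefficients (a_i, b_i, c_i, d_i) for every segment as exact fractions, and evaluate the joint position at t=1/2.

Δ: Δ0=-2, Δ1=6, Δ2=-4/3, Δ3=2/3, Δ4=-5/2
row 1: diag=6, rhs=48; c'=1/6, d'=8
row 2: denom=8−1·1/6=47/6; d'=(-44−1·8)/(47/6)=-312/47
row 3: denom=12−3·18/47=510/47; d'=(12−3·-312/47)/(510/47)=50/17
row 4: denom=10−3·47/170=1559/170; d'=(-19−3·50/17)/(1559/170)=-4730/1559
back: M4=-4730/1559
back: M3=50/17−47/170·-4730/1559=5893/1559
back: M2=-312/47−18/47·5893/1559=-12606/1559
back: M1=8−1/6·-12606/1559=14573/1559
M: M0=0, M1=14573/1559, M2=-12606/1559, M3=5893/1559, M4=-4730/1559, M5=0
seg 0: a=3, c=M0/2=0, d=(M1−M0)/(6·2)=14573/18708, b=Δ0−h0·(2M0+M1)/6=-23927/4677
seg 1: a=-1, c=M1/2=14573/3118, d=(M2−M1)/(6·1)=-27179/9354, b=Δ1−h1·(2M1+M2)/6=19792/4677
seg 2: a=5, c=M2/2=-6303/1559, d=(M3−M2)/(6·3)=18499/28062, b=Δ2−h2·(2M2+M3)/6=45485/9354
seg 3: a=1, c=M3/2=5893/3118, d=(M4−M3)/(6·3)=-3541/9354, b=Δ3−h3·(2M3+M4)/6=-7466/4677
seg 4: a=3, c=M4/2=-2365/1559, d=(M5−M4)/(6·2)=2365/9354, b=Δ4−h4·(2M4+M5)/6=-4465/9354
t_q=1/2 → seg 0, τ=1/2; S=3+-23927/4677·τ+0·τ²+14573/18708·τ³=26911/49888

  seg 0: a=3 b=-23927/4677 c=0 d=14573/18708
  seg 1: a=-1 b=19792/4677 c=14573/3118 d=-27179/9354
  seg 2: a=5 b=45485/9354 c=-6303/1559 d=18499/28062
  seg 3: a=1 b=-7466/4677 c=5893/3118 d=-3541/9354
  seg 4: a=3 b=-4465/9354 c=-2365/1559 d=2365/9354
S(1/2) = 26911/49888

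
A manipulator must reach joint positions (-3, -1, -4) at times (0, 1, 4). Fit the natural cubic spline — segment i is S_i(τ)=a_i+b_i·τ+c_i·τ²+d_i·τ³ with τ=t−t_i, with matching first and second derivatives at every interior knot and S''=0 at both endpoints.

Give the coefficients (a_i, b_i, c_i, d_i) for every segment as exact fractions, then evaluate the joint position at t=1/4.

Δ: Δ0=2, Δ1=-1
row 1: diag=8, rhs=-18; c'=3/8, d'=-9/4
back: M1=-9/4
M: M0=0, M1=-9/4, M2=0
seg 0: a=-3, c=M0/2=0, d=(M1−M0)/(6·1)=-3/8, b=Δ0−h0·(2M0+M1)/6=19/8
seg 1: a=-1, c=M1/2=-9/8, d=(M2−M1)/(6·3)=1/8, b=Δ1−h1·(2M1+M2)/6=5/4
t_q=1/4 → seg 0, τ=1/4; S=-3+19/8·τ+0·τ²+-3/8·τ³=-1235/512

  seg 0: a=-3 b=19/8 c=0 d=-3/8
  seg 1: a=-1 b=5/4 c=-9/8 d=1/8
S(1/4) = -1235/512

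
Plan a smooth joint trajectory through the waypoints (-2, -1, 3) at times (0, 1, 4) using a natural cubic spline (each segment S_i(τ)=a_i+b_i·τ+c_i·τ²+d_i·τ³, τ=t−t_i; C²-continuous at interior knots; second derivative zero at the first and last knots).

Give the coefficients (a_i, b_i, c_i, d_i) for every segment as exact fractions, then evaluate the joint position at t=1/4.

  seg 0: a=-2 b=23/24 c=0 d=1/24
  seg 1: a=-1 b=13/12 c=1/8 d=-1/72
S(1/4) = -901/512

Δ: Δ0=1, Δ1=4/3
row 1: diag=8, rhs=2; c'=3/8, d'=1/4
back: M1=1/4
M: M0=0, M1=1/4, M2=0
seg 0: a=-2, c=M0/2=0, d=(M1−M0)/(6·1)=1/24, b=Δ0−h0·(2M0+M1)/6=23/24
seg 1: a=-1, c=M1/2=1/8, d=(M2−M1)/(6·3)=-1/72, b=Δ1−h1·(2M1+M2)/6=13/12
t_q=1/4 → seg 0, τ=1/4; S=-2+23/24·τ+0·τ²+1/24·τ³=-901/512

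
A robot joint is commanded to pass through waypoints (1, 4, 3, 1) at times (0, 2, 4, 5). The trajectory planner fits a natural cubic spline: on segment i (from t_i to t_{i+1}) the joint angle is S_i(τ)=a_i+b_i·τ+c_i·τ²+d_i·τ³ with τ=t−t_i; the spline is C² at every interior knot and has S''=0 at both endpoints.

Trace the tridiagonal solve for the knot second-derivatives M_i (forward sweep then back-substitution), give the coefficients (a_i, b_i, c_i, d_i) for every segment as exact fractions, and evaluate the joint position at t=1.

  seg 0: a=1 b=21/11 c=0 d=-9/88
  seg 1: a=4 b=15/22 c=-27/44 d=1/88
  seg 2: a=3 b=-18/11 c=-6/11 d=2/11
S(1) = 247/88

Δ: Δ0=3/2, Δ1=-1/2, Δ2=-2
row 1: diag=8, rhs=-12; c'=1/4, d'=-3/2
row 2: denom=6−2·1/4=11/2; d'=(-9−2·-3/2)/(11/2)=-12/11
back: M2=-12/11
back: M1=-3/2−1/4·-12/11=-27/22
M: M0=0, M1=-27/22, M2=-12/11, M3=0
seg 0: a=1, c=M0/2=0, d=(M1−M0)/(6·2)=-9/88, b=Δ0−h0·(2M0+M1)/6=21/11
seg 1: a=4, c=M1/2=-27/44, d=(M2−M1)/(6·2)=1/88, b=Δ1−h1·(2M1+M2)/6=15/22
seg 2: a=3, c=M2/2=-6/11, d=(M3−M2)/(6·1)=2/11, b=Δ2−h2·(2M2+M3)/6=-18/11
t_q=1 → seg 0, τ=1; S=1+21/11·τ+0·τ²+-9/88·τ³=247/88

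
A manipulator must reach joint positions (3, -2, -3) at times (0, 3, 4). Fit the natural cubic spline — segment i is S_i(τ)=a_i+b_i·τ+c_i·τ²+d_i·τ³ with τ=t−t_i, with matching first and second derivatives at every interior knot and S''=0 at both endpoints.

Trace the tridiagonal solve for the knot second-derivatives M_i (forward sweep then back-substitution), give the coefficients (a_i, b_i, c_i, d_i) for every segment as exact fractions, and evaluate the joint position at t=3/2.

Δ: Δ0=-5/3, Δ1=-1
row 1: diag=8, rhs=4; c'=1/8, d'=1/2
back: M1=1/2
M: M0=0, M1=1/2, M2=0
seg 0: a=3, c=M0/2=0, d=(M1−M0)/(6·3)=1/36, b=Δ0−h0·(2M0+M1)/6=-23/12
seg 1: a=-2, c=M1/2=1/4, d=(M2−M1)/(6·1)=-1/12, b=Δ1−h1·(2M1+M2)/6=-7/6
t_q=3/2 → seg 0, τ=3/2; S=3+-23/12·τ+0·τ²+1/36·τ³=7/32

  seg 0: a=3 b=-23/12 c=0 d=1/36
  seg 1: a=-2 b=-7/6 c=1/4 d=-1/12
S(3/2) = 7/32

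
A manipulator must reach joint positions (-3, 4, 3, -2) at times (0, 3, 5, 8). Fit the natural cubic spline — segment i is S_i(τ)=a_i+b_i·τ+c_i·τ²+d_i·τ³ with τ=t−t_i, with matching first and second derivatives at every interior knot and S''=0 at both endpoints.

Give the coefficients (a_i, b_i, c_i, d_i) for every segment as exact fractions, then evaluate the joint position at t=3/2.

Δ: Δ0=7/3, Δ1=-1/2, Δ2=-5/3
row 1: diag=10, rhs=-17; c'=1/5, d'=-17/10
row 2: denom=10−2·1/5=48/5; d'=(-7−2·-17/10)/(48/5)=-3/8
back: M2=-3/8
back: M1=-17/10−1/5·-3/8=-13/8
M: M0=0, M1=-13/8, M2=-3/8, M3=0
seg 0: a=-3, c=M0/2=0, d=(M1−M0)/(6·3)=-13/144, b=Δ0−h0·(2M0+M1)/6=151/48
seg 1: a=4, c=M1/2=-13/16, d=(M2−M1)/(6·2)=5/48, b=Δ1−h1·(2M1+M2)/6=17/24
seg 2: a=3, c=M2/2=-3/16, d=(M3−M2)/(6·3)=1/48, b=Δ2−h2·(2M2+M3)/6=-31/24
t_q=3/2 → seg 0, τ=3/2; S=-3+151/48·τ+0·τ²+-13/144·τ³=181/128

  seg 0: a=-3 b=151/48 c=0 d=-13/144
  seg 1: a=4 b=17/24 c=-13/16 d=5/48
  seg 2: a=3 b=-31/24 c=-3/16 d=1/48
S(3/2) = 181/128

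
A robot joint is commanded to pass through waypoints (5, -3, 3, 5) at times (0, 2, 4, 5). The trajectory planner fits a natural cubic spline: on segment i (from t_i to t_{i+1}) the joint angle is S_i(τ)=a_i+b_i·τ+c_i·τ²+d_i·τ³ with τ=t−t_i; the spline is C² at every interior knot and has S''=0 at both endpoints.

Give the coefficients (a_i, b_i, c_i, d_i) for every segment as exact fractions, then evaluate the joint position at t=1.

Δ: Δ0=-4, Δ1=3, Δ2=2
row 1: diag=8, rhs=42; c'=1/4, d'=21/4
row 2: denom=6−2·1/4=11/2; d'=(-6−2·21/4)/(11/2)=-3
back: M2=-3
back: M1=21/4−1/4·-3=6
M: M0=0, M1=6, M2=-3, M3=0
seg 0: a=5, c=M0/2=0, d=(M1−M0)/(6·2)=1/2, b=Δ0−h0·(2M0+M1)/6=-6
seg 1: a=-3, c=M1/2=3, d=(M2−M1)/(6·2)=-3/4, b=Δ1−h1·(2M1+M2)/6=0
seg 2: a=3, c=M2/2=-3/2, d=(M3−M2)/(6·1)=1/2, b=Δ2−h2·(2M2+M3)/6=3
t_q=1 → seg 0, τ=1; S=5+-6·τ+0·τ²+1/2·τ³=-1/2

  seg 0: a=5 b=-6 c=0 d=1/2
  seg 1: a=-3 b=0 c=3 d=-3/4
  seg 2: a=3 b=3 c=-3/2 d=1/2
S(1) = -1/2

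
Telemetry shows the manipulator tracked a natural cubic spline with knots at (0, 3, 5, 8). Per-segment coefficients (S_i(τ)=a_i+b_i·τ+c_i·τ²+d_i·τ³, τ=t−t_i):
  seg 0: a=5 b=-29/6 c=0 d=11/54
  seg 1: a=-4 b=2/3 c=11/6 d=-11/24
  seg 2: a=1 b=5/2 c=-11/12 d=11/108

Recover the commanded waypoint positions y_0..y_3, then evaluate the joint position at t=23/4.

y_0 = S_0(0) = a_0 = 5
y_1 = S_1(0) = a_1 = -4
y_2 = S_2(0) = a_2 = 1
y_3 = S_2(3) = 3
t_q=23/4 is in segment 2 (τ=3/4); S_2(τ)=615/256

y_0=5 y_1=-4 y_2=1 y_3=3
S(23/4) = 615/256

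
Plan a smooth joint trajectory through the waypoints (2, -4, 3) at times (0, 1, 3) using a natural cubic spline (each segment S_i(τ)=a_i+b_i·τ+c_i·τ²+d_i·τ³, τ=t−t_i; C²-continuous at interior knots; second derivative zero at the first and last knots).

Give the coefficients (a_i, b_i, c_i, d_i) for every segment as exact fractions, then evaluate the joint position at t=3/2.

  seg 0: a=2 b=-91/12 c=0 d=19/12
  seg 1: a=-4 b=-17/6 c=19/4 d=-19/24
S(3/2) = -277/64

Δ: Δ0=-6, Δ1=7/2
row 1: diag=6, rhs=57; c'=1/3, d'=19/2
back: M1=19/2
M: M0=0, M1=19/2, M2=0
seg 0: a=2, c=M0/2=0, d=(M1−M0)/(6·1)=19/12, b=Δ0−h0·(2M0+M1)/6=-91/12
seg 1: a=-4, c=M1/2=19/4, d=(M2−M1)/(6·2)=-19/24, b=Δ1−h1·(2M1+M2)/6=-17/6
t_q=3/2 → seg 1, τ=1/2; S=-4+-17/6·τ+19/4·τ²+-19/24·τ³=-277/64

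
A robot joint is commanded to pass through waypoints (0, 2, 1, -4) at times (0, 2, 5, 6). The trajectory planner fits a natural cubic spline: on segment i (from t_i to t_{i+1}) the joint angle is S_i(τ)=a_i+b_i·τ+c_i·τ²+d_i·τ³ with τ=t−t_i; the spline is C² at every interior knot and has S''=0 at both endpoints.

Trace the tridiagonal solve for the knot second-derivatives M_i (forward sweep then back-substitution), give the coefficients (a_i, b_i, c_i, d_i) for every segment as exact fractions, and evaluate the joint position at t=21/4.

  seg 0: a=0 b=193/213 c=0 d=5/213
  seg 1: a=2 b=253/213 c=10/71 d=-46/213
  seg 2: a=1 b=-809/213 c=-128/71 d=128/213
S(21/4) = -15/284

Δ: Δ0=1, Δ1=-1/3, Δ2=-5
row 1: diag=10, rhs=-8; c'=3/10, d'=-4/5
row 2: denom=8−3·3/10=71/10; d'=(-28−3·-4/5)/(71/10)=-256/71
back: M2=-256/71
back: M1=-4/5−3/10·-256/71=20/71
M: M0=0, M1=20/71, M2=-256/71, M3=0
seg 0: a=0, c=M0/2=0, d=(M1−M0)/(6·2)=5/213, b=Δ0−h0·(2M0+M1)/6=193/213
seg 1: a=2, c=M1/2=10/71, d=(M2−M1)/(6·3)=-46/213, b=Δ1−h1·(2M1+M2)/6=253/213
seg 2: a=1, c=M2/2=-128/71, d=(M3−M2)/(6·1)=128/213, b=Δ2−h2·(2M2+M3)/6=-809/213
t_q=21/4 → seg 2, τ=1/4; S=1+-809/213·τ+-128/71·τ²+128/213·τ³=-15/284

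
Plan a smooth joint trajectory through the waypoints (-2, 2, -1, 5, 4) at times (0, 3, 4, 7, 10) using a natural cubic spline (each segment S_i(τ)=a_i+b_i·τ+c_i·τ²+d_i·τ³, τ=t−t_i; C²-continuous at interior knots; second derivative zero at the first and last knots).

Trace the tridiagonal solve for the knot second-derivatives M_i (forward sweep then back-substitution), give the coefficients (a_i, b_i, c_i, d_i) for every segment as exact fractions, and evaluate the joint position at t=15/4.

Δ: Δ0=4/3, Δ1=-3, Δ2=2, Δ3=-1/3
row 1: diag=8, rhs=-26; c'=1/8, d'=-13/4
row 2: denom=8−1·1/8=63/8; d'=(30−1·-13/4)/(63/8)=38/9
row 3: denom=12−3·8/21=76/7; d'=(-14−3·38/9)/(76/7)=-140/57
back: M3=-140/57
back: M2=38/9−8/21·-140/57=98/19
back: M1=-13/4−1/8·98/19=-74/19
M: M0=0, M1=-74/19, M2=98/19, M3=-140/57, M4=0
seg 0: a=-2, c=M0/2=0, d=(M1−M0)/(6·3)=-37/171, b=Δ0−h0·(2M0+M1)/6=187/57
seg 1: a=2, c=M1/2=-37/19, d=(M2−M1)/(6·1)=86/57, b=Δ1−h1·(2M1+M2)/6=-146/57
seg 2: a=-1, c=M2/2=49/19, d=(M3−M2)/(6·3)=-217/513, b=Δ2−h2·(2M2+M3)/6=-110/57
seg 3: a=5, c=M3/2=-70/57, d=(M4−M3)/(6·3)=70/513, b=Δ3−h3·(2M3+M4)/6=121/57
t_q=15/4 → seg 1, τ=3/4; S=2+-146/57·τ+-37/19·τ²+86/57·τ³=-231/608

  seg 0: a=-2 b=187/57 c=0 d=-37/171
  seg 1: a=2 b=-146/57 c=-37/19 d=86/57
  seg 2: a=-1 b=-110/57 c=49/19 d=-217/513
  seg 3: a=5 b=121/57 c=-70/57 d=70/513
S(15/4) = -231/608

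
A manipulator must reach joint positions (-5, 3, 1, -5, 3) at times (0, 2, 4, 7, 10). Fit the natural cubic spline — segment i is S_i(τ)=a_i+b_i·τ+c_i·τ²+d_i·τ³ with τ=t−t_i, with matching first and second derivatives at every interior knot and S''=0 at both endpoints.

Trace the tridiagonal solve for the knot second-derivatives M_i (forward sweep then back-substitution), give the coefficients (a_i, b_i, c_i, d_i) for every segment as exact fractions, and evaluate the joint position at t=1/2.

  seg 0: a=-5 b=2183/420 c=0 d=-503/1680
  seg 1: a=3 b=337/210 c=-503/280 d=83/336
  seg 2: a=1 b=-157/60 c=-11/35 d=131/756
  seg 3: a=-5 b=37/210 c=523/420 d=-523/3780
S(1/2) = -2185/896

Δ: Δ0=4, Δ1=-1, Δ2=-2, Δ3=8/3
row 1: diag=8, rhs=-30; c'=1/4, d'=-15/4
row 2: denom=10−2·1/4=19/2; d'=(-6−2·-15/4)/(19/2)=3/19
row 3: denom=12−3·6/19=210/19; d'=(28−3·3/19)/(210/19)=523/210
back: M3=523/210
back: M2=3/19−6/19·523/210=-22/35
back: M1=-15/4−1/4·-22/35=-503/140
M: M0=0, M1=-503/140, M2=-22/35, M3=523/210, M4=0
seg 0: a=-5, c=M0/2=0, d=(M1−M0)/(6·2)=-503/1680, b=Δ0−h0·(2M0+M1)/6=2183/420
seg 1: a=3, c=M1/2=-503/280, d=(M2−M1)/(6·2)=83/336, b=Δ1−h1·(2M1+M2)/6=337/210
seg 2: a=1, c=M2/2=-11/35, d=(M3−M2)/(6·3)=131/756, b=Δ2−h2·(2M2+M3)/6=-157/60
seg 3: a=-5, c=M3/2=523/420, d=(M4−M3)/(6·3)=-523/3780, b=Δ3−h3·(2M3+M4)/6=37/210
t_q=1/2 → seg 0, τ=1/2; S=-5+2183/420·τ+0·τ²+-503/1680·τ³=-2185/896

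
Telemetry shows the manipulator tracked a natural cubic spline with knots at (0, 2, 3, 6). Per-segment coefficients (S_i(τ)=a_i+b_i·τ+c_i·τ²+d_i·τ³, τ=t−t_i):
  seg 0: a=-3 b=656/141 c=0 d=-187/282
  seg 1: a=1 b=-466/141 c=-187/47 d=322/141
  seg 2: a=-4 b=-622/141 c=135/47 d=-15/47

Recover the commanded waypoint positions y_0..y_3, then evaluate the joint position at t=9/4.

y_0 = S_0(0) = a_0 = -3
y_1 = S_1(0) = a_1 = 1
y_2 = S_2(0) = a_2 = -4
y_3 = S_2(3) = 0
t_q=9/4 is in segment 1 (τ=1/4); S_1(τ)=-59/1504

y_0=-3 y_1=1 y_2=-4 y_3=0
S(9/4) = -59/1504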